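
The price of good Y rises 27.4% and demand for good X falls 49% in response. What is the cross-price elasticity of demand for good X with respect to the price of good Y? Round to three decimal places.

ε = (%ΔQ of good X) / (%ΔP of good Y) = (-49%) / (27.4%) ≈ -1.788.
Negative cross-price elasticity: complements.

-1.788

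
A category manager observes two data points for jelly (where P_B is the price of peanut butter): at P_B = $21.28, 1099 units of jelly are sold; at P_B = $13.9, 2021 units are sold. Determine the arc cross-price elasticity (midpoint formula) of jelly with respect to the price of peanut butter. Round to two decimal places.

ΔQ_A = 2021 − 1099 = 922; ΔP_B = 13.9 − 21.28 = -7.38.
Midpoints: Q̄_A = 1560.0, P̄_B = 17.59.
ε = (ΔQ_A/Q̄_A)/(ΔP_B/P̄_B) = (922/1560.0)/(-7.38/17.59) ≈ -1.41.
ε < 0: jelly and peanut butter are complements.

-1.41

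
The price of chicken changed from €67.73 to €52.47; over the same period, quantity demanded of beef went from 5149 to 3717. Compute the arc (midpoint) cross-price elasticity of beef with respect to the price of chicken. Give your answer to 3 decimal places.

ΔQ_A = 3717 − 5149 = -1432; ΔP_B = 52.47 − 67.73 = -15.26.
Midpoints: Q̄_A = 4433.0, P̄_B = 60.10.
ε = (ΔQ_A/Q̄_A)/(ΔP_B/P̄_B) = (-1432/4433.0)/(-15.26/60.10) ≈ 1.272.
ε > 0: beef and chicken are substitutes.

1.272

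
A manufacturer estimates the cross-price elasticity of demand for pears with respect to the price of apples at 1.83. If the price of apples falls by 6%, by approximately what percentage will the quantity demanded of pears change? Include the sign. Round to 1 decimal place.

%ΔQ ≈ ε × %ΔP of apples = 1.83 × (-6%) = -11.0%.

-11.0%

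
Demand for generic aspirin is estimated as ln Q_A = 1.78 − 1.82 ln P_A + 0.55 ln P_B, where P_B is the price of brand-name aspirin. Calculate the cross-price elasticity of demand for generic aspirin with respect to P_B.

0.55

In a log-linear (constant-elasticity) demand function, the coefficient on ln P_B is the cross-price elasticity.
ε = 0.55. Positive, so generic aspirin and brand-name aspirin are substitutes.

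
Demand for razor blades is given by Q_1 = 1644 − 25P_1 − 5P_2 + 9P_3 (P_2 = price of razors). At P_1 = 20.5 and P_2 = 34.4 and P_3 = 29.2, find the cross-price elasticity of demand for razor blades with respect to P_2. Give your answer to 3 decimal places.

-0.141

At P_1 = 20.5 and P_2 = 34.4 and P_3 = 29.2: Q_1 = 1222.3.
∂Q_1/∂P_2 = -5.
ε = (∂Q_1/∂P_2)(P_2/Q_1) = -5 × (34.4/1222.3) ≈ -0.141.
Since ε < 0, razor blades and razors are complements.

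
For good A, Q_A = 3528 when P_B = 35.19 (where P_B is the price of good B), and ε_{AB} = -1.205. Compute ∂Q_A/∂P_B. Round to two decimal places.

ε = (∂Q_A/∂P_B)·(P_B/Q_A) ⇒ ∂Q_A/∂P_B = ε·Q_A/P_B = -1.205 × 3528/35.19 ≈ -120.81.

-120.81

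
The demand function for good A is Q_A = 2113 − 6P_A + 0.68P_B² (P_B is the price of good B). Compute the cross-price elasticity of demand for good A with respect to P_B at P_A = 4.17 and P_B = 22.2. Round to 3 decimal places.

At P_A = 4.17 and P_B = 22.2: Q_A = 2423.111.
∂Q_A/∂P_B = 1.36P_B = 1.36(22.2) = 30.1920.
ε = (∂Q_A/∂P_B)(P_B/Q_A) = 30.1920 × (22.2/2423.111) ≈ 0.277.

0.277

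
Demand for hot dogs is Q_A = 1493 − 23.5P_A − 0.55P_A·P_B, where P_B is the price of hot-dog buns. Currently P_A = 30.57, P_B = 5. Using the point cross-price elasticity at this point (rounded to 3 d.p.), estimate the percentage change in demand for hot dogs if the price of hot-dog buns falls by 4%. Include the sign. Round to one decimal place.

At P_A = 30.57, P_B = 5: Q_A = 690.538.
∂Q_A/∂P_B = -0.55P_A = -16.8135.
ε = (∂Q_A/∂P_B)(P_B/Q_A) = -16.8135 × 5/690.538 ≈ -0.122.
%ΔQ_A ≈ ε × %ΔP_B = -0.122 × (-4%) = 0.5%.

0.5%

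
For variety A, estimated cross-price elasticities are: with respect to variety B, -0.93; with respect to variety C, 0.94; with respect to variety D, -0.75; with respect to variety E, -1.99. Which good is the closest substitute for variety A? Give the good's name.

variety C

Substitutes have ε > 0. Among the positive values, 0.94 (variety C) is largest.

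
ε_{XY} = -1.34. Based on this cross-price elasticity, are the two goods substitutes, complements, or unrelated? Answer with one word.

complements

ε = -1.34 < 0, so a higher price of good Y lowers demand for good X: complements.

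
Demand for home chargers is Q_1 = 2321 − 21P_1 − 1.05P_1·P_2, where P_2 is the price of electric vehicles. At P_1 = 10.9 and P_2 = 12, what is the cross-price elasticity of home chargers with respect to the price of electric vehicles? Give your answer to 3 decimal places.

-0.070

At P_1 = 10.9 and P_2 = 12: Q_1 = 1954.76.
∂Q_1/∂P_2 = -1.05P_1 = -1.05(10.9) = -11.4450.
ε = (∂Q_1/∂P_2)(P_2/Q_1) = -11.4450 × (12/1954.76) ≈ -0.070.
ε < 0: complements.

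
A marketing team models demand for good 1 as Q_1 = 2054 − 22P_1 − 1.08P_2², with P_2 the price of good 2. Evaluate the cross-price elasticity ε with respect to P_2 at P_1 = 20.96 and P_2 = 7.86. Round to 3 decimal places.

At P_1 = 20.96 and P_2 = 7.86: Q_1 = 1526.158.
∂Q_1/∂P_2 = -2.16P_2 = -2.16(7.86) = -16.9776.
ε = (∂Q_1/∂P_2)(P_2/Q_1) = -16.9776 × (7.86/1526.158) ≈ -0.087.
ε < 0: complements.

-0.087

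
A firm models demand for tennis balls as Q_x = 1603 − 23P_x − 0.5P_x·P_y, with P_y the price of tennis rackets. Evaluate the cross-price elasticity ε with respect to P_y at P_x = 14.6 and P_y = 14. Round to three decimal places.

At P_x = 14.6 and P_y = 14: Q_x = 1165.
∂Q_x/∂P_y = -0.5P_x = -0.5(14.6) = -7.3000.
ε = (∂Q_x/∂P_y)(P_y/Q_x) = -7.3000 × (14/1165) ≈ -0.088.
ε < 0: complements.

-0.088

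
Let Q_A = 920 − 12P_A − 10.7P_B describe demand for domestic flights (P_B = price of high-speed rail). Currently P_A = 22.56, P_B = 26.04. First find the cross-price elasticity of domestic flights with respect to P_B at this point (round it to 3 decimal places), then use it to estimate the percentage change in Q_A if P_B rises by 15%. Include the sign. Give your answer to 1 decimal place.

At P_A = 22.56, P_B = 26.04: Q_A = 370.652.
∂Q_A/∂P_B = -10.7.
ε = (∂Q_A/∂P_B)(P_B/Q_A) = -10.7000 × 26.04/370.652 ≈ -0.752.
%ΔQ_A ≈ ε × %ΔP_B = -0.752 × (15%) = -11.3%.

-11.3%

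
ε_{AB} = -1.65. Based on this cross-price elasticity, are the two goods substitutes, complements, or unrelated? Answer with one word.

complements

ε = -1.65 < 0, so a higher price of good B lowers demand for good A: complements.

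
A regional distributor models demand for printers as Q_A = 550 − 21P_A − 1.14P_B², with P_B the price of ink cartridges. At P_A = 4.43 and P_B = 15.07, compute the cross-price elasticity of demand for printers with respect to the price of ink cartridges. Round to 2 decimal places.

-2.61

At P_A = 4.43 and P_B = 15.07: Q_A = 198.070.
∂Q_A/∂P_B = -2.28P_B = -2.28(15.07) = -34.3596.
ε = (∂Q_A/∂P_B)(P_B/Q_A) = -34.3596 × (15.07/198.070) ≈ -2.61.
ε < 0: complements.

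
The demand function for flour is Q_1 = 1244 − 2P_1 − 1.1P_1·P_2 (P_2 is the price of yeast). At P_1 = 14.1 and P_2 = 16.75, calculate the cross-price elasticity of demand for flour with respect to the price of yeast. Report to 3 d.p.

-0.272

At P_1 = 14.1 and P_2 = 16.75: Q_1 = 956.007.
∂Q_1/∂P_2 = -1.1P_1 = -1.1(14.1) = -15.5100.
ε = (∂Q_1/∂P_2)(P_2/Q_1) = -15.5100 × (16.75/956.007) ≈ -0.272.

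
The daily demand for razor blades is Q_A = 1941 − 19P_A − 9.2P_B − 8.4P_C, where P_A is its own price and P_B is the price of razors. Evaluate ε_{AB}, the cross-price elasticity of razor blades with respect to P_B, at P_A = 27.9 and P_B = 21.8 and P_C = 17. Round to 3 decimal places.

At P_A = 27.9 and P_B = 21.8 and P_C = 17: Q_A = 1067.54.
∂Q_A/∂P_B = -9.2.
ε = (∂Q_A/∂P_B)(P_B/Q_A) = -9.2 × (21.8/1067.54) ≈ -0.188.

-0.188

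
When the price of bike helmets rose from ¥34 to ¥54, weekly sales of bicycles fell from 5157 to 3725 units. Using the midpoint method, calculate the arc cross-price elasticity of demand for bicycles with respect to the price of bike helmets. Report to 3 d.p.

-0.709

ΔQ_A = 3725 − 5157 = -1432; ΔP_B = 54 − 34 = 20.
Midpoints: Q̄_A = 4441.0, P̄_B = 44.00.
ε = (ΔQ_A/Q̄_A)/(ΔP_B/P̄_B) = (-1432/4441.0)/(20/44.00) ≈ -0.709.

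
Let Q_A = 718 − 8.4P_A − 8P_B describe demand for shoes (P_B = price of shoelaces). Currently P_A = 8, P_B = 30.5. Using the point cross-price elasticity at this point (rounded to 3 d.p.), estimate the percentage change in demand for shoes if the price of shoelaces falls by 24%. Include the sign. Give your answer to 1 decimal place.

14.4%

At P_A = 8, P_B = 30.5: Q_A = 406.8.
∂Q_A/∂P_B = -8.
ε = (∂Q_A/∂P_B)(P_B/Q_A) = -8.0000 × 30.5/406.8 ≈ -0.600.
%ΔQ_A ≈ ε × %ΔP_B = -0.600 × (-24%) = 14.4%.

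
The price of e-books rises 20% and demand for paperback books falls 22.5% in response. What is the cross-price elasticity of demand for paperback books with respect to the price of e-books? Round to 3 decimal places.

-1.125

ε = (%ΔQ of paperback books) / (%ΔP of e-books) = (-22.5%) / (20%) ≈ -1.125.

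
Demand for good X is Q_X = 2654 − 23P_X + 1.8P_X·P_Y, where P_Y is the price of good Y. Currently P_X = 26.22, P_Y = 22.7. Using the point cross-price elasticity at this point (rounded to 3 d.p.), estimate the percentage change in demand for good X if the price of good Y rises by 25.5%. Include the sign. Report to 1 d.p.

8.7%

At P_X = 26.22, P_Y = 22.7: Q_X = 3122.289.
∂Q_X/∂P_Y = 1.8P_X = 47.1960.
ε = (∂Q_X/∂P_Y)(P_Y/Q_X) = 47.1960 × 22.7/3122.289 ≈ 0.343.
%ΔQ_X ≈ ε × %ΔP_Y = 0.343 × (25.5%) = 8.7%.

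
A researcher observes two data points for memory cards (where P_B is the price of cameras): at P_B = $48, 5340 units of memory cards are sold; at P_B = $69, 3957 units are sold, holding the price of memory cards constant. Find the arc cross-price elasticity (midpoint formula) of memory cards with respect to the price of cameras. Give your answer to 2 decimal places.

ΔQ_A = 3957 − 5340 = -1383; ΔP_B = 69 − 48 = 21.
Midpoints: Q̄_A = 4648.5, P̄_B = 58.50.
ε = (ΔQ_A/Q̄_A)/(ΔP_B/P̄_B) = (-1383/4648.5)/(21/58.50) ≈ -0.83.

-0.83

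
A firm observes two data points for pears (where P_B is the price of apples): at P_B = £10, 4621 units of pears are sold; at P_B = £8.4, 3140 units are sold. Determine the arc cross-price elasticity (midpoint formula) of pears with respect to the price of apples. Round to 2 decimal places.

2.19

ΔQ_A = 3140 − 4621 = -1481; ΔP_B = 8.4 − 10 = -1.6.
Midpoints: Q̄_A = 3880.5, P̄_B = 9.20.
ε = (ΔQ_A/Q̄_A)/(ΔP_B/P̄_B) = (-1481/3880.5)/(-1.6/9.20) ≈ 2.19.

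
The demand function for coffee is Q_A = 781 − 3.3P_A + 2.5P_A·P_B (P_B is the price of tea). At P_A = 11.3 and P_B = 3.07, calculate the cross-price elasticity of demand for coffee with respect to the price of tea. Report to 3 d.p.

At P_A = 11.3 and P_B = 3.07: Q_A = 830.438.
∂Q_A/∂P_B = 2.5P_A = 2.5(11.3) = 28.2500.
ε = (∂Q_A/∂P_B)(P_B/Q_A) = 28.2500 × (3.07/830.438) ≈ 0.104.

0.104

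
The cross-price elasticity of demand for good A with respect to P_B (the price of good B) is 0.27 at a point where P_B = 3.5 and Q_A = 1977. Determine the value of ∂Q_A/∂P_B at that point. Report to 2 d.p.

ε = (∂Q_A/∂P_B)·(P_B/Q_A) ⇒ ∂Q_A/∂P_B = ε·Q_A/P_B = 0.27 × 1977/3.5 ≈ 152.51.

152.51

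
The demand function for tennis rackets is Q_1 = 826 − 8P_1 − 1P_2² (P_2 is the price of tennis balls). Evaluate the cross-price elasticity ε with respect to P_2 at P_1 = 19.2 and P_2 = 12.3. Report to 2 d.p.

At P_1 = 19.2 and P_2 = 12.3: Q_1 = 521.11.
∂Q_1/∂P_2 = -2P_2 = -2(12.3) = -24.6000.
ε = (∂Q_1/∂P_2)(P_2/Q_1) = -24.6000 × (12.3/521.11) ≈ -0.58.

-0.58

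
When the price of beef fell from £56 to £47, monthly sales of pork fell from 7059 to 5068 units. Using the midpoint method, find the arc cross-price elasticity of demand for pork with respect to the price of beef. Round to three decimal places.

1.879

ΔQ_A = 5068 − 7059 = -1991; ΔP_B = 47 − 56 = -9.
Midpoints: Q̄_A = 6063.5, P̄_B = 51.50.
ε = (ΔQ_A/Q̄_A)/(ΔP_B/P̄_B) = (-1991/6063.5)/(-9/51.50) ≈ 1.879.
ε > 0: pork and beef are substitutes.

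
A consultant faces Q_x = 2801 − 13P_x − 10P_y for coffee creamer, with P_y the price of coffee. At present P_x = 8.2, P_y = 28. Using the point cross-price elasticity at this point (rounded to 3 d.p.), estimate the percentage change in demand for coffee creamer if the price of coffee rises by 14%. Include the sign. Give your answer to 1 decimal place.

At P_x = 8.2, P_y = 28: Q_x = 2414.4.
∂Q_x/∂P_y = -10.
ε = (∂Q_x/∂P_y)(P_y/Q_x) = -10.0000 × 28/2414.4 ≈ -0.116.
%ΔQ_x ≈ ε × %ΔP_y = -0.116 × (14%) = -1.6%.

-1.6%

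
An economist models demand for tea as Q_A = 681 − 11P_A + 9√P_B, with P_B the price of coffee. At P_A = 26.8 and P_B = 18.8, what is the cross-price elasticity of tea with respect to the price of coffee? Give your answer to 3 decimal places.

0.046

At P_A = 26.8 and P_B = 18.8: Q_A = 425.223.
∂Q_A/∂P_B = 9/(2√P_B) = 9/(2√18.8) = 1.0378.
ε = (∂Q_A/∂P_B)(P_B/Q_A) = 1.0378 × (18.8/425.223) ≈ 0.046.
ε > 0: substitutes.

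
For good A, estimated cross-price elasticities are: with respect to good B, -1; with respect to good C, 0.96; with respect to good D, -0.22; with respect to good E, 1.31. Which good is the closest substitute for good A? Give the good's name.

good E

Substitutes have ε > 0. Among the positive values, 1.31 (good E) is largest.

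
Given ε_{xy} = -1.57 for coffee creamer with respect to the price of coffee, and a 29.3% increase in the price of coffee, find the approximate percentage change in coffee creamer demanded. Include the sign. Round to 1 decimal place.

%ΔQ ≈ ε × %ΔP of coffee = -1.57 × (29.3%) = -46.0%.

-46.0%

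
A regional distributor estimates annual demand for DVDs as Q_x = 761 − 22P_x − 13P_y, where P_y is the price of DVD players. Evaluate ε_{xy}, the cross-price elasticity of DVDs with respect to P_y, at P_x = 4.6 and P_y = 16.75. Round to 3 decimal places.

-0.493

At P_x = 4.6 and P_y = 16.75: Q_x = 442.05.
∂Q_x/∂P_y = -13.
ε = (∂Q_x/∂P_y)(P_y/Q_x) = -13 × (16.75/442.05) ≈ -0.493.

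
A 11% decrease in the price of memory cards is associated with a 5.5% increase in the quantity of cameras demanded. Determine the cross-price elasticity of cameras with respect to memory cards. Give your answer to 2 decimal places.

ε = (%ΔQ of cameras) / (%ΔP of memory cards) = (5.5%) / (-11%) ≈ -0.50.

-0.50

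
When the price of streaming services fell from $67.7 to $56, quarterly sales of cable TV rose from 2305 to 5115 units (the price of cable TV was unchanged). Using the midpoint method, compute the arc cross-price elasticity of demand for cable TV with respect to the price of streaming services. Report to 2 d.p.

ΔQ_A = 5115 − 2305 = 2810; ΔP_B = 56 − 67.7 = -11.7.
Midpoints: Q̄_A = 3710.0, P̄_B = 61.85.
ε = (ΔQ_A/Q̄_A)/(ΔP_B/P̄_B) = (2810/3710.0)/(-11.7/61.85) ≈ -4.00.
ε < 0: cable TV and streaming services are complements.

-4.00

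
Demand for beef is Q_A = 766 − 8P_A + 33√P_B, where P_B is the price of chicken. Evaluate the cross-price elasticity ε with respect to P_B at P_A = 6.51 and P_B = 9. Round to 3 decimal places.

0.061

At P_A = 6.51 and P_B = 9: Q_A = 812.92.
∂Q_A/∂P_B = 33/(2√P_B) = 33/(2√9) = 5.5000.
ε = (∂Q_A/∂P_B)(P_B/Q_A) = 5.5000 × (9/812.92) ≈ 0.061.
ε > 0: substitutes.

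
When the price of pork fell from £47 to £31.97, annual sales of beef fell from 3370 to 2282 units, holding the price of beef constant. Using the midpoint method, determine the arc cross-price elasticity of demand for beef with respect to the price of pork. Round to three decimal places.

1.011

ΔQ_A = 2282 − 3370 = -1088; ΔP_B = 31.97 − 47 = -15.03.
Midpoints: Q̄_A = 2826.0, P̄_B = 39.48.
ε = (ΔQ_A/Q̄_A)/(ΔP_B/P̄_B) = (-1088/2826.0)/(-15.03/39.48) ≈ 1.011.
ε > 0: beef and pork are substitutes.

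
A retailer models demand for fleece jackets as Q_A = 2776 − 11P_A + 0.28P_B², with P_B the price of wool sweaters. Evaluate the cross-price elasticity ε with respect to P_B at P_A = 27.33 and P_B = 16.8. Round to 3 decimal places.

0.062

At P_A = 27.33 and P_B = 16.8: Q_A = 2554.397.
∂Q_A/∂P_B = 0.56P_B = 0.56(16.8) = 9.4080.
ε = (∂Q_A/∂P_B)(P_B/Q_A) = 9.4080 × (16.8/2554.397) ≈ 0.062.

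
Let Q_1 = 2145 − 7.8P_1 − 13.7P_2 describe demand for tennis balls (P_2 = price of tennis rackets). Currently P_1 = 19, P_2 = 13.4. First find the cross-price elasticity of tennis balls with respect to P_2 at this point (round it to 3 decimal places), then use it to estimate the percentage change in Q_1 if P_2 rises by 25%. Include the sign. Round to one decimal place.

-2.5%

At P_1 = 19, P_2 = 13.4: Q_1 = 1813.22.
∂Q_1/∂P_2 = -13.7.
ε = (∂Q_1/∂P_2)(P_2/Q_1) = -13.7000 × 13.4/1813.22 ≈ -0.101.
%ΔQ_1 ≈ ε × %ΔP_2 = -0.101 × (25%) = -2.5%.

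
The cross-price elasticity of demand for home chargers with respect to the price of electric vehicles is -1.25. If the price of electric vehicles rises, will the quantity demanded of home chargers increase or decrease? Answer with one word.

decrease

ε < 0 and the price of electric vehicles rises, so the quantity of home chargers moves in the opposite direction: it decreases.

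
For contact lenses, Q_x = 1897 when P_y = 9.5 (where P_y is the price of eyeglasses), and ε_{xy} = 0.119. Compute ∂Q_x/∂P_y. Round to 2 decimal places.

23.76

ε = (∂Q_x/∂P_y)·(P_y/Q_x) ⇒ ∂Q_x/∂P_y = ε·Q_x/P_y = 0.119 × 1897/9.5 ≈ 23.76.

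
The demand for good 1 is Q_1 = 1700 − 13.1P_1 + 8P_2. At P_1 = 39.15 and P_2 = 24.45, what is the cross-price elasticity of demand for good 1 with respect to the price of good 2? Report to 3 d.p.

0.141

At P_1 = 39.15 and P_2 = 24.45: Q_1 = 1382.735.
∂Q_1/∂P_2 = 8.
ε = (∂Q_1/∂P_2)(P_2/Q_1) = 8 × (24.45/1382.735) ≈ 0.141.
Since ε > 0, good 1 and good 2 are substitutes.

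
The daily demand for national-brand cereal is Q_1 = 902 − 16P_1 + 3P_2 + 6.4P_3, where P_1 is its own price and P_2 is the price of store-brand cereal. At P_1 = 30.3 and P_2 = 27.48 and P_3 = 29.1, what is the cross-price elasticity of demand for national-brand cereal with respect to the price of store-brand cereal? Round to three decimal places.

At P_1 = 30.3 and P_2 = 27.48 and P_3 = 29.1: Q_1 = 685.88.
∂Q_1/∂P_2 = 3.
ε = (∂Q_1/∂P_2)(P_2/Q_1) = 3 × (27.48/685.88) ≈ 0.120.

0.120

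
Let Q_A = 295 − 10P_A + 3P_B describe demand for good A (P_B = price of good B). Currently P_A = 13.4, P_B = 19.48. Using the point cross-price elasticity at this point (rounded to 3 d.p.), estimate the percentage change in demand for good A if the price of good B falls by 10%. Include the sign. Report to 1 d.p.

-2.7%

At P_A = 13.4, P_B = 19.48: Q_A = 219.44.
∂Q_A/∂P_B = 3.
ε = (∂Q_A/∂P_B)(P_B/Q_A) = 3.0000 × 19.48/219.44 ≈ 0.266.
%ΔQ_A ≈ ε × %ΔP_B = 0.266 × (-10%) = -2.7%.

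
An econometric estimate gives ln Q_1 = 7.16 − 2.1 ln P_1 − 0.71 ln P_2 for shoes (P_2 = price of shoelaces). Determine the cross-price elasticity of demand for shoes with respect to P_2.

In a log-linear (constant-elasticity) demand function, the coefficient on ln P_2 is the cross-price elasticity.
ε = -0.71. Negative, so shoes and shoelaces are complements.

-0.71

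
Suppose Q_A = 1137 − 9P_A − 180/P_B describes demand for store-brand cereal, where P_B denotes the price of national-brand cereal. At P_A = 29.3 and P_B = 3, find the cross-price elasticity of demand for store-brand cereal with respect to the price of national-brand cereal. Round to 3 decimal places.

At P_A = 29.3 and P_B = 3: Q_A = 813.3.
∂Q_A/∂P_B = 180/P_B² = 20.0000.
ε = (∂Q_A/∂P_B)(P_B/Q_A) = 20.0000 × (3/813.3) ≈ 0.074.
ε > 0: substitutes.

0.074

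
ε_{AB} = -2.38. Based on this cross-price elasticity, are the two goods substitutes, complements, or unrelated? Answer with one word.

complements

ε = -2.38 < 0, so a higher price of good B lowers demand for good A: complements.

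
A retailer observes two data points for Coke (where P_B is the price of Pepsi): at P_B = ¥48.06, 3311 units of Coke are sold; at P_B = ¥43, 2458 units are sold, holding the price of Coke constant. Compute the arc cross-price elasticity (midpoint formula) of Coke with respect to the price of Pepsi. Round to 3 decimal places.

2.661

ΔQ_A = 2458 − 3311 = -853; ΔP_B = 43 − 48.06 = -5.06.
Midpoints: Q̄_A = 2884.5, P̄_B = 45.53.
ε = (ΔQ_A/Q̄_A)/(ΔP_B/P̄_B) = (-853/2884.5)/(-5.06/45.53) ≈ 2.661.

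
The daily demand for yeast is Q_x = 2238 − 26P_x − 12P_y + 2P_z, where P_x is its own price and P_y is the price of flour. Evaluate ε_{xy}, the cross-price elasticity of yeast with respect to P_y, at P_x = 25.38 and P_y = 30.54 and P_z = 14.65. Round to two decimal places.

-0.30

At P_x = 25.38 and P_y = 30.54 and P_z = 14.65: Q_x = 1240.94.
∂Q_x/∂P_y = -12.
ε = (∂Q_x/∂P_y)(P_y/Q_x) = -12 × (30.54/1240.94) ≈ -0.30.
Since ε < 0, yeast and flour are complements.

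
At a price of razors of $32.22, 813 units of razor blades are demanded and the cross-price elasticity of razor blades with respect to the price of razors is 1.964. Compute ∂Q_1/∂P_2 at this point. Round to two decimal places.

ε = (∂Q_1/∂P_2)·(P_2/Q_1) ⇒ ∂Q_1/∂P_2 = ε·Q_1/P_2 = 1.964 × 813/32.22 ≈ 49.56.

49.56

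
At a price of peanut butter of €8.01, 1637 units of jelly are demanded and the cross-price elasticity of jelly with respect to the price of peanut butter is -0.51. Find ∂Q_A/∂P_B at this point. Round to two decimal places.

ε = (∂Q_A/∂P_B)·(P_B/Q_A) ⇒ ∂Q_A/∂P_B = ε·Q_A/P_B = -0.51 × 1637/8.01 ≈ -104.23.

-104.23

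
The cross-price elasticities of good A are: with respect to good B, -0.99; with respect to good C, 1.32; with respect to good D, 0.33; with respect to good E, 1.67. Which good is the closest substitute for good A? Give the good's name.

Substitutes have ε > 0. Among the positive values, 1.67 (good E) is largest.

good E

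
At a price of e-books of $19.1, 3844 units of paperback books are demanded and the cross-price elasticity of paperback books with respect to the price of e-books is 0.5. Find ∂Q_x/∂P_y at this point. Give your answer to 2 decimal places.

100.63

ε = (∂Q_x/∂P_y)·(P_y/Q_x) ⇒ ∂Q_x/∂P_y = ε·Q_x/P_y = 0.5 × 3844/19.1 ≈ 100.63.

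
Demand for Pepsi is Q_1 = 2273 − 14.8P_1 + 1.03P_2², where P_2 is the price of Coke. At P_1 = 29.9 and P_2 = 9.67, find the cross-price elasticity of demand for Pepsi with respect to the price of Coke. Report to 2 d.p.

At P_1 = 29.9 and P_2 = 9.67: Q_1 = 1926.794.
∂Q_1/∂P_2 = 2.06P_2 = 2.06(9.67) = 19.9202.
ε = (∂Q_1/∂P_2)(P_2/Q_1) = 19.9202 × (9.67/1926.794) ≈ 0.10.

0.10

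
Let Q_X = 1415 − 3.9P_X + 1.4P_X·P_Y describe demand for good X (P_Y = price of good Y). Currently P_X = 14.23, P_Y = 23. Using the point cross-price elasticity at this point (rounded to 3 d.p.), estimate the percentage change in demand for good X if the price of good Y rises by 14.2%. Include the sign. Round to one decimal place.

At P_X = 14.23, P_Y = 23: Q_X = 1817.709.
∂Q_X/∂P_Y = 1.4P_X = 19.9220.
ε = (∂Q_X/∂P_Y)(P_Y/Q_X) = 19.9220 × 23/1817.709 ≈ 0.252.
%ΔQ_X ≈ ε × %ΔP_Y = 0.252 × (14.2%) = 3.6%.

3.6%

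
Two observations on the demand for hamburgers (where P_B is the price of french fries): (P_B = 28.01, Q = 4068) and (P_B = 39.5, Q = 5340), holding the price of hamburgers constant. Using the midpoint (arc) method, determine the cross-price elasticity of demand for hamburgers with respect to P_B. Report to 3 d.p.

0.794

ΔQ_A = 5340 − 4068 = 1272; ΔP_B = 39.5 − 28.01 = 11.49.
Midpoints: Q̄_A = 4704.0, P̄_B = 33.76.
ε = (ΔQ_A/Q̄_A)/(ΔP_B/P̄_B) = (1272/4704.0)/(11.49/33.76) ≈ 0.794.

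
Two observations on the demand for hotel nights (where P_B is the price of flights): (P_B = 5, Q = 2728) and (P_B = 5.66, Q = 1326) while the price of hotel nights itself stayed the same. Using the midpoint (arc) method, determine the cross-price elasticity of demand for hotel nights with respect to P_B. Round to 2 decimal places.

ΔQ_A = 1326 − 2728 = -1402; ΔP_B = 5.66 − 5 = 0.66.
Midpoints: Q̄_A = 2027.0, P̄_B = 5.33.
ε = (ΔQ_A/Q̄_A)/(ΔP_B/P̄_B) = (-1402/2027.0)/(0.66/5.33) ≈ -5.59.
ε < 0: hotel nights and flights are complements.

-5.59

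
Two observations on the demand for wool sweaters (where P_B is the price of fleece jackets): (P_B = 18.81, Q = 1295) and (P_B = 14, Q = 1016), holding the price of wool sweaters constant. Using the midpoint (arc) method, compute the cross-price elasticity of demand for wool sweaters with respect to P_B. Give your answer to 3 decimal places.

ΔQ_A = 1016 − 1295 = -279; ΔP_B = 14 − 18.81 = -4.81.
Midpoints: Q̄_A = 1155.5, P̄_B = 16.41.
ε = (ΔQ_A/Q̄_A)/(ΔP_B/P̄_B) = (-279/1155.5)/(-4.81/16.41) ≈ 0.824.

0.824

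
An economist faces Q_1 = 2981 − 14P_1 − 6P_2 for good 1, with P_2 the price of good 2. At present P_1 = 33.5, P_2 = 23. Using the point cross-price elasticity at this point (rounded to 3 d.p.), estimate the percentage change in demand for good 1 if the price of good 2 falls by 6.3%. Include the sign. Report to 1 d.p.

At P_1 = 33.5, P_2 = 23: Q_1 = 2374.
∂Q_1/∂P_2 = -6.
ε = (∂Q_1/∂P_2)(P_2/Q_1) = -6.0000 × 23/2374 ≈ -0.058.
%ΔQ_1 ≈ ε × %ΔP_2 = -0.058 × (-6.3%) = 0.4%.

0.4%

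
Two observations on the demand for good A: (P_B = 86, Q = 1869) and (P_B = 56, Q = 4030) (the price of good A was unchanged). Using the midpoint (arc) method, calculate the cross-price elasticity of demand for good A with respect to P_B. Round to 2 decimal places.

-1.73

ΔQ_A = 4030 − 1869 = 2161; ΔP_B = 56 − 86 = -30.
Midpoints: Q̄_A = 2949.5, P̄_B = 71.00.
ε = (ΔQ_A/Q̄_A)/(ΔP_B/P̄_B) = (2161/2949.5)/(-30/71.00) ≈ -1.73.
ε < 0: good A and good B are complements.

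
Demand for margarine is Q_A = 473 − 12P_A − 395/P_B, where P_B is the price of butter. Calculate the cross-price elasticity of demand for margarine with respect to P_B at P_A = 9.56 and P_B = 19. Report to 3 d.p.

0.062

At P_A = 9.56 and P_B = 19: Q_A = 337.491.
∂Q_A/∂P_B = 395/P_B² = 1.0942.
ε = (∂Q_A/∂P_B)(P_B/Q_A) = 1.0942 × (19/337.491) ≈ 0.062.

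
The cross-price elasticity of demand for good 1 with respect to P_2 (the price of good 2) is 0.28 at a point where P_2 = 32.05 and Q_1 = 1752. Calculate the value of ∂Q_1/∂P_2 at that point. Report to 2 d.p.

15.31

ε = (∂Q_1/∂P_2)·(P_2/Q_1) ⇒ ∂Q_1/∂P_2 = ε·Q_1/P_2 = 0.28 × 1752/32.05 ≈ 15.31.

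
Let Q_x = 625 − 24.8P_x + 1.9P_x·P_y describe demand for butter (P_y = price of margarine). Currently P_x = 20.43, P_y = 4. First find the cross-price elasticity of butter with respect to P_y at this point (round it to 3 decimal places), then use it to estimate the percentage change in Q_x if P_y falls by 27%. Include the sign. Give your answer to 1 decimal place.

-15.3%

At P_x = 20.43, P_y = 4: Q_x = 273.604.
∂Q_x/∂P_y = 1.9P_x = 38.8170.
ε = (∂Q_x/∂P_y)(P_y/Q_x) = 38.8170 × 4/273.604 ≈ 0.567.
%ΔQ_x ≈ ε × %ΔP_y = 0.567 × (-27%) = -15.3%.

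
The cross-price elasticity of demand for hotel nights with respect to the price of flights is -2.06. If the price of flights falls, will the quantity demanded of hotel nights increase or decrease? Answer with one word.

ε < 0 and the price of flights falls, so the quantity of hotel nights moves in the opposite direction: it increases.

increase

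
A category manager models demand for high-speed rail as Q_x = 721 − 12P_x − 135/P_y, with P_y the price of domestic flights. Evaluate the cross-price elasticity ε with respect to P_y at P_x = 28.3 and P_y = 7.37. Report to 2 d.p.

At P_x = 28.3 and P_y = 7.37: Q_x = 363.082.
∂Q_x/∂P_y = 135/P_y² = 2.4854.
ε = (∂Q_x/∂P_y)(P_y/Q_x) = 2.4854 × (7.37/363.082) ≈ 0.05.

0.05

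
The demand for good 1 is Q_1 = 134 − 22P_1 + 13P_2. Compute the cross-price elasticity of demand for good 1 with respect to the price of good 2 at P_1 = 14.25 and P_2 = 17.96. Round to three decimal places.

4.325

At P_1 = 14.25 and P_2 = 17.96: Q_1 = 53.98.
∂Q_1/∂P_2 = 13.
ε = (∂Q_1/∂P_2)(P_2/Q_1) = 13 × (17.96/53.98) ≈ 4.325.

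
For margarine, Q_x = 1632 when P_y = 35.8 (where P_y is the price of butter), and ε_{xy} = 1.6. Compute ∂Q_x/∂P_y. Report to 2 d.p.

ε = (∂Q_x/∂P_y)·(P_y/Q_x) ⇒ ∂Q_x/∂P_y = ε·Q_x/P_y = 1.6 × 1632/35.8 ≈ 72.94.

72.94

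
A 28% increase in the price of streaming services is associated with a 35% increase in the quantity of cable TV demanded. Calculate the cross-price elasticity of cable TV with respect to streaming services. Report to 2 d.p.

1.25

ε = (%ΔQ of cable TV) / (%ΔP of streaming services) = (35%) / (28%) ≈ 1.25.
Positive cross-price elasticity: substitutes.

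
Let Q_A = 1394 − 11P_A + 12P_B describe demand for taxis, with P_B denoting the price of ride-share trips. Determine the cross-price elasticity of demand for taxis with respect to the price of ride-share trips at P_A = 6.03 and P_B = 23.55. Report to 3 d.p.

At P_A = 6.03 and P_B = 23.55: Q_A = 1610.27.
∂Q_A/∂P_B = 12.
ε = (∂Q_A/∂P_B)(P_B/Q_A) = 12 × (23.55/1610.27) ≈ 0.175.

0.175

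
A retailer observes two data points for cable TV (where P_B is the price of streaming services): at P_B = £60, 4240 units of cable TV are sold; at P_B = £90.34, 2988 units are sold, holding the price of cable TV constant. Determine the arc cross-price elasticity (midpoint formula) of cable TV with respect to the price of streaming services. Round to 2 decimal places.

-0.86

ΔQ_A = 2988 − 4240 = -1252; ΔP_B = 90.34 − 60 = 30.34.
Midpoints: Q̄_A = 3614.0, P̄_B = 75.17.
ε = (ΔQ_A/Q̄_A)/(ΔP_B/P̄_B) = (-1252/3614.0)/(30.34/75.17) ≈ -0.86.
ε < 0: cable TV and streaming services are complements.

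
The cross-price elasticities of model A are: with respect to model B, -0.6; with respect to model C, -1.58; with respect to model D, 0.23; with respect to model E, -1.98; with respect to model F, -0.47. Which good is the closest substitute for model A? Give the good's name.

Substitutes have ε > 0. Among the positive values, 0.23 (model D) is largest.

model D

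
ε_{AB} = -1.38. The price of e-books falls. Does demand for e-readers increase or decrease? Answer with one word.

ε < 0 and the price of e-books falls, so the quantity of e-readers moves in the opposite direction: it increases.

increase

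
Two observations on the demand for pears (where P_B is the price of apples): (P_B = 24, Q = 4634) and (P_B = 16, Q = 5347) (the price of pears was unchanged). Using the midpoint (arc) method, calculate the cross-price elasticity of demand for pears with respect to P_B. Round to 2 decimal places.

ΔQ_A = 5347 − 4634 = 713; ΔP_B = 16 − 24 = -8.
Midpoints: Q̄_A = 4990.5, P̄_B = 20.00.
ε = (ΔQ_A/Q̄_A)/(ΔP_B/P̄_B) = (713/4990.5)/(-8/20.00) ≈ -0.36.
ε < 0: pears and apples are complements.

-0.36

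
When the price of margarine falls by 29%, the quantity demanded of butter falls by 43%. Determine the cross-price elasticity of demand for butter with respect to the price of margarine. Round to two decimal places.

ε = (%ΔQ of butter) / (%ΔP of margarine) = (-43%) / (-29%) ≈ 1.48.
Positive cross-price elasticity: substitutes.

1.48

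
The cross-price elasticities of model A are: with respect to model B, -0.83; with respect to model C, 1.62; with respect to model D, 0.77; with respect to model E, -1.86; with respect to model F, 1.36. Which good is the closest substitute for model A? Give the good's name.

Substitutes have ε > 0. Among the positive values, 1.62 (model C) is largest.

model C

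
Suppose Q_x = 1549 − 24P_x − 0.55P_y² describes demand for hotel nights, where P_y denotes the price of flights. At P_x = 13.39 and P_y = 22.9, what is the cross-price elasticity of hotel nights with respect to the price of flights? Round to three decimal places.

-0.614

At P_x = 13.39 and P_y = 22.9: Q_x = 939.214.
∂Q_x/∂P_y = -1.1P_y = -1.1(22.9) = -25.1900.
ε = (∂Q_x/∂P_y)(P_y/Q_x) = -25.1900 × (22.9/939.214) ≈ -0.614.
ε < 0: complements.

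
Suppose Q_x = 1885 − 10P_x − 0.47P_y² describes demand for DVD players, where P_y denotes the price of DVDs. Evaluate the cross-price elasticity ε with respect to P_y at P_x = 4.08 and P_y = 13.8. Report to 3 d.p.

At P_x = 4.08 and P_y = 13.8: Q_x = 1754.693.
∂Q_x/∂P_y = -0.94P_y = -0.94(13.8) = -12.9720.
ε = (∂Q_x/∂P_y)(P_y/Q_x) = -12.9720 × (13.8/1754.693) ≈ -0.102.
ε < 0: complements.

-0.102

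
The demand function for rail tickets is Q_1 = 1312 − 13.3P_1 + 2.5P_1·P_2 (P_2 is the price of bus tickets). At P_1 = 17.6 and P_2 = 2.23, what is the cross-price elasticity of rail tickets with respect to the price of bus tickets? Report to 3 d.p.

At P_1 = 17.6 and P_2 = 2.23: Q_1 = 1176.04.
∂Q_1/∂P_2 = 2.5P_1 = 2.5(17.6) = 44.0000.
ε = (∂Q_1/∂P_2)(P_2/Q_1) = 44.0000 × (2.23/1176.04) ≈ 0.083.
ε > 0: substitutes.

0.083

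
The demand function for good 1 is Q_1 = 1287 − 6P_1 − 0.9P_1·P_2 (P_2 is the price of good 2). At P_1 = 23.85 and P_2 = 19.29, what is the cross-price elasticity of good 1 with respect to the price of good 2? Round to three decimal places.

At P_1 = 23.85 and P_2 = 19.29: Q_1 = 729.840.
∂Q_1/∂P_2 = -0.9P_1 = -0.9(23.85) = -21.4650.
ε = (∂Q_1/∂P_2)(P_2/Q_1) = -21.4650 × (19.29/729.840) ≈ -0.567.
ε < 0: complements.

-0.567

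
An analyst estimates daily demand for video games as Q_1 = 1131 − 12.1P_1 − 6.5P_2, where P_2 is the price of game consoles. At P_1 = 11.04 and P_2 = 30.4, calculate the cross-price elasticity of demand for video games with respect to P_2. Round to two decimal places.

At P_1 = 11.04 and P_2 = 30.4: Q_1 = 799.816.
∂Q_1/∂P_2 = -6.5.
ε = (∂Q_1/∂P_2)(P_2/Q_1) = -6.5 × (30.4/799.816) ≈ -0.25.

-0.25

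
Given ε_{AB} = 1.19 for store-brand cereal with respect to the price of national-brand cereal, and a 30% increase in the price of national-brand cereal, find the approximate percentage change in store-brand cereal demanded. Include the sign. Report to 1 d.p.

%ΔQ ≈ ε × %ΔP of national-brand cereal = 1.19 × (30%) = 35.7%.
Demand for store-brand cereal rises by about 35.7%.

35.7%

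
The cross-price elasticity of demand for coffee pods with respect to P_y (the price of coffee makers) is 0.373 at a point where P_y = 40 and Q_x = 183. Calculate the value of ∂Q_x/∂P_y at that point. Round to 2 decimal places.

1.71

ε = (∂Q_x/∂P_y)·(P_y/Q_x) ⇒ ∂Q_x/∂P_y = ε·Q_x/P_y = 0.373 × 183/40 ≈ 1.71.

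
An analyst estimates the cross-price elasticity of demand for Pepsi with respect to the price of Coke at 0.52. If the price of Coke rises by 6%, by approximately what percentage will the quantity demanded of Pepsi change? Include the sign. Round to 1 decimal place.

%ΔQ ≈ ε × %ΔP of Coke = 0.52 × (6%) = 3.1%.

3.1%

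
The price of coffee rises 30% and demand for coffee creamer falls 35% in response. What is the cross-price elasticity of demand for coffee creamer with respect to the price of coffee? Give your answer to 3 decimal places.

-1.167

ε = (%ΔQ of coffee creamer) / (%ΔP of coffee) = (-35%) / (30%) ≈ -1.167.
Negative cross-price elasticity: complements.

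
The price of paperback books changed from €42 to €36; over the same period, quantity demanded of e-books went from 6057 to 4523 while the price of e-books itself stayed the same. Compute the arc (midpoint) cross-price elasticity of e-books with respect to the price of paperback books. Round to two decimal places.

1.88

ΔQ_A = 4523 − 6057 = -1534; ΔP_B = 36 − 42 = -6.
Midpoints: Q̄_A = 5290.0, P̄_B = 39.00.
ε = (ΔQ_A/Q̄_A)/(ΔP_B/P̄_B) = (-1534/5290.0)/(-6/39.00) ≈ 1.88.
ε > 0: e-books and paperback books are substitutes.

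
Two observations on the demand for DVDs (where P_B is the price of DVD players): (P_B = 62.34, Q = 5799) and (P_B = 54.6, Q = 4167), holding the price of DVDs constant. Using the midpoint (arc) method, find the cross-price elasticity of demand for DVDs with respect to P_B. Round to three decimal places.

ΔQ_A = 4167 − 5799 = -1632; ΔP_B = 54.6 − 62.34 = -7.74.
Midpoints: Q̄_A = 4983.0, P̄_B = 58.47.
ε = (ΔQ_A/Q̄_A)/(ΔP_B/P̄_B) = (-1632/4983.0)/(-7.74/58.47) ≈ 2.474.
ε > 0: DVDs and DVD players are substitutes.

2.474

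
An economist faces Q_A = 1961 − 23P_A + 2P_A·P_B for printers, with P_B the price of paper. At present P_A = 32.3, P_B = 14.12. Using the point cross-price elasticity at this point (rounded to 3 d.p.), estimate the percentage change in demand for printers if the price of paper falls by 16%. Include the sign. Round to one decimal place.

At P_A = 32.3, P_B = 14.12: Q_A = 2130.252.
∂Q_A/∂P_B = 2P_A = 64.6000.
ε = (∂Q_A/∂P_B)(P_B/Q_A) = 64.6000 × 14.12/2130.252 ≈ 0.428.
%ΔQ_A ≈ ε × %ΔP_B = 0.428 × (-16%) = -6.8%.

-6.8%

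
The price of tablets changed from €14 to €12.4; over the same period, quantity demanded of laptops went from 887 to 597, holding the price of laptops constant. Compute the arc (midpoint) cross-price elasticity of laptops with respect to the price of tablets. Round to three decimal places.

3.224

ΔQ_A = 597 − 887 = -290; ΔP_B = 12.4 − 14 = -1.6.
Midpoints: Q̄_A = 742.0, P̄_B = 13.20.
ε = (ΔQ_A/Q̄_A)/(ΔP_B/P̄_B) = (-290/742.0)/(-1.6/13.20) ≈ 3.224.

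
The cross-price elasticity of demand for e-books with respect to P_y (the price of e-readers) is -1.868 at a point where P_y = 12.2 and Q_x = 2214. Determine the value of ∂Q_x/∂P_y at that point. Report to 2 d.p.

ε = (∂Q_x/∂P_y)·(P_y/Q_x) ⇒ ∂Q_x/∂P_y = ε·Q_x/P_y = -1.868 × 2214/12.2 ≈ -339.00.

-339.00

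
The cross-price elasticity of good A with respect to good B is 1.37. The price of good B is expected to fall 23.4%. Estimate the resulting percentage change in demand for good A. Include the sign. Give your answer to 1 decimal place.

%ΔQ ≈ ε × %ΔP of good B = 1.37 × (-23.4%) = -32.1%.

-32.1%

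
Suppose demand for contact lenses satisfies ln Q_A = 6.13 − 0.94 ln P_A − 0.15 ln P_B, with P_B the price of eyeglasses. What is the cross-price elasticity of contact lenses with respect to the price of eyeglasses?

-0.15

In a log-linear (constant-elasticity) demand function, the coefficient on ln P_B is the cross-price elasticity.
ε = -0.15. Negative, so contact lenses and eyeglasses are complements.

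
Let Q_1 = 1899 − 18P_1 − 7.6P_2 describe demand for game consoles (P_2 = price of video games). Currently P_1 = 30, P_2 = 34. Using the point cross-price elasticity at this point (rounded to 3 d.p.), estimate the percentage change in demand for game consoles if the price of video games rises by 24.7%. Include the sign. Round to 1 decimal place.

-5.8%

At P_1 = 30, P_2 = 34: Q_1 = 1100.6.
∂Q_1/∂P_2 = -7.6.
ε = (∂Q_1/∂P_2)(P_2/Q_1) = -7.6000 × 34/1100.6 ≈ -0.235.
%ΔQ_1 ≈ ε × %ΔP_2 = -0.235 × (24.7%) = -5.8%.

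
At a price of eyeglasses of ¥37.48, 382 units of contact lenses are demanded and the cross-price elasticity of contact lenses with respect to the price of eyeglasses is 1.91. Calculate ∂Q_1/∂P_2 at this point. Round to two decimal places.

ε = (∂Q_1/∂P_2)·(P_2/Q_1) ⇒ ∂Q_1/∂P_2 = ε·Q_1/P_2 = 1.91 × 382/37.48 ≈ 19.47.

19.47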